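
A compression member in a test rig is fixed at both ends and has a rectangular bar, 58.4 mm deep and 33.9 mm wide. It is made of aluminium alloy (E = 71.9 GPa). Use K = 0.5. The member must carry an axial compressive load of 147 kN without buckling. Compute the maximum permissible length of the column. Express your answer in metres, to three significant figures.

L_max ≈ 1.91 m

Buckling occurs about the weak axis: I_min = h·b³/12 with b = 33.9 mm (the shorter side).
I_min = 58.4×33.9³/12 = 1.896×10^5 mm⁴
I = 1.896×10^-7 m⁴
At the buckling limit P_cr = P = 1.470×10^5 N
From P_cr = π²EI/(K·L)²:  L = (1/K)·√(π²EI/P_cr) = (1/0.5)·√(π²×7.19×10^10×1.896×10^-7/1.470×10^5)
L = 1.91 m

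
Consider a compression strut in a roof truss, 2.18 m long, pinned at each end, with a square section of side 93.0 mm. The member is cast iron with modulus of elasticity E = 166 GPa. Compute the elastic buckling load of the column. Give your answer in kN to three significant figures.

I = a⁴/12 = 93.0⁴/12 = 6.234×10^6 mm⁴
I = 6.234×10^6 mm⁴ = 6.234×10^-6 m⁴
Effective length L_e = K·L = 1 × 2.18 = 2.180 m
P_cr = π²EI / L_e² = π² × 166×10⁹ × 6.234×10^-6 / 2.180² = 2.149×10^6 N

P_cr ≈ 2150 kN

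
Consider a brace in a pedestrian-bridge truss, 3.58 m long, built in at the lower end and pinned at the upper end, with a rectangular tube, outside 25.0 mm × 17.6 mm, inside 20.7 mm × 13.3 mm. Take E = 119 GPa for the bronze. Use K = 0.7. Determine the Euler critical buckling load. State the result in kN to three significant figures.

P_cr ≈ 1.37 kN

Weak-axis I_min = (h_o·b_o³ − h_i·b_i³)/12 with b_o = 17.6, b_i = 13.30 mm (shorter outer/inner sides).
I_min = (25.0×17.6³ − 20.70×13.30³)/12 = 7.300×10^3 mm⁴
I = 7.300×10^3 mm⁴ = 7.300×10^-9 m⁴
Effective length L_e = K·L = 0.7 × 3.58 = 2.506 m
P_cr = π²EI / L_e² = π² × 119×10⁹ × 7.300×10^-9 / 2.506² = 1.365×10^3 N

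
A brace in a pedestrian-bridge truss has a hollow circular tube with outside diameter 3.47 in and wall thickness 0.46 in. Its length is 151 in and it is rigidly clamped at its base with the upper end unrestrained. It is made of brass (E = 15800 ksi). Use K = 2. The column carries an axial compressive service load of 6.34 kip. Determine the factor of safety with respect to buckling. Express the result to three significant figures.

n ≈ 1.36

Inner diameter d_i = 3.47 − 2×0.46 = 2.550 in
I = π(d_o⁴ − d_i⁴)/64 = π(3.47⁴ − 2.550⁴)/64 = 5.041 in⁴
Effective length L_e = K·L = 2 × 151 = 302.0 in
P_cr = π²EI / L_e² = π² × 15800×10³ × 5.041 / 302.0² = 8.620×10^3 lb
Factor of safety n = P_cr / P = 8.6196 / 6.34 = 1.36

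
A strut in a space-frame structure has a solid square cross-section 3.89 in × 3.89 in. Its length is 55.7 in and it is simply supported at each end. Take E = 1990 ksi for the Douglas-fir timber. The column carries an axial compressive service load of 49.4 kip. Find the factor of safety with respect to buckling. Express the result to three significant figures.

n ≈ 2.45

I = a⁴/12 = 3.89⁴/12 = 19.08 in⁴
Effective length L_e = K·L = 1 × 55.7 = 55.70 in
P_cr = π²EI / L_e² = π² × 1990×10³ × 19.08 / 55.70² = 1.208×10^5 lb
Factor of safety n = P_cr / P = 120.80 / 49.4 = 2.45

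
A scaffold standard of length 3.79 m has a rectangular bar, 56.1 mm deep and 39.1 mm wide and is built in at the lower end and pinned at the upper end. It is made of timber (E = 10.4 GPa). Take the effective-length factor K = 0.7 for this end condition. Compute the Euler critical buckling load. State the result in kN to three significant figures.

P_cr ≈ 4.08 kN

Buckling occurs about the weak axis: I_min = h·b³/12 with b = 39.1 mm (the shorter side).
I_min = 56.1×39.1³/12 = 2.795×10^5 mm⁴
I = 2.795×10^5 mm⁴ = 2.795×10^-7 m⁴
Effective length L_e = K·L = 0.7 × 3.79 = 2.653 m
P_cr = π²EI / L_e² = π² × 10.4×10⁹ × 2.795×10^-7 / 2.653² = 4.075×10^3 N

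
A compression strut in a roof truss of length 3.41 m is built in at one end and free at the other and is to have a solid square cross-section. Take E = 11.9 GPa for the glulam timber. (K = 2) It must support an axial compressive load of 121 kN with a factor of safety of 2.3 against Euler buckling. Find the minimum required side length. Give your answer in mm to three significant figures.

a ≈ 191 mm

Required P_cr = n·P = 2.3 × 121 = 278.3 kN
L_e = K·L = 2 × 3.41 = 6.820 m
Required I = P_cr·L_e²/(π²E) = 2.783×10^5 × 6.820² / (π² × 1.19×10^10) = 1.102×10^-4 m⁴
I_req = 1.102×10^8 mm⁴
Solid square: I = a⁴/12  ⇒  a = (12I)^(1/4) = (12×1.102×10^8)^(1/4) = 191 mm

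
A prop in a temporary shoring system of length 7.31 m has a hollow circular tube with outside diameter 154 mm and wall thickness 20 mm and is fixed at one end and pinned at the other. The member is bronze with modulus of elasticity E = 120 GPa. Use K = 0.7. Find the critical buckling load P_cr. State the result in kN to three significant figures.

P_cr ≈ 874 kN

Inner diameter d_i = 154 − 2×20 = 114.0 mm
I = π(d_o⁴ − d_i⁴)/64 = π(154⁴ − 114.0⁴)/64 = 1.932×10^7 mm⁴
I = 1.932×10^7 mm⁴ = 1.932×10^-5 m⁴
Effective length L_e = K·L = 0.7 × 7.31 = 5.117 m
P_cr = π²EI / L_e² = π² × 120×10⁹ × 1.932×10^-5 / 5.117² = 8.738×10^5 N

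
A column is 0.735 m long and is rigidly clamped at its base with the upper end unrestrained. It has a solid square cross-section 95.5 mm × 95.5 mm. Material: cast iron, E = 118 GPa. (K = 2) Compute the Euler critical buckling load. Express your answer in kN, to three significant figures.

P_cr ≈ 3740 kN

I = a⁴/12 = 95.5⁴/12 = 6.932×10^6 mm⁴
I = 6.932×10^6 mm⁴ = 6.932×10^-6 m⁴
Effective length L_e = K·L = 2 × 0.735 = 1.470 m
P_cr = π²EI / L_e² = π² × 118×10⁹ × 6.932×10^-6 / 1.470² = 3.736×10^6 N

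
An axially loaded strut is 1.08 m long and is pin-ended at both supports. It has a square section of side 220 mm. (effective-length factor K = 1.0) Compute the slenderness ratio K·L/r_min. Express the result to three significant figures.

λ ≈ 17.0

For a square r = a/√12 = 220/√12 = 63.51 mm
L_e = K·L = 1 × 1.08 m = 1.080 m = 1080.0 mm
λ = L_e / r_min = 1080.0 / 63.51 = 17.0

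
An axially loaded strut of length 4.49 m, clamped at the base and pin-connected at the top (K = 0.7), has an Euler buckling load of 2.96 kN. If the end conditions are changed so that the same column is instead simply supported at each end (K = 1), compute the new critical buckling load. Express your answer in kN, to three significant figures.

P_cr ∝ 1/K², so P_cr,new = P_cr,old × (K_old/K_new)² = 2.96 × (0.7/1)²
= 2.96 × 0.4900 = 1.45 kN

P_cr ≈ 1.45 kN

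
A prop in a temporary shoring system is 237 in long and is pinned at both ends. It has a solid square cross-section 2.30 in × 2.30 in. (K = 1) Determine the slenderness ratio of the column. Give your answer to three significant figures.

λ ≈ 357

For a square r = a/√12 = 2.30/√12 = 0.6640 in
L_e = K·L = 1 × 237 = 237.0 in
λ = L_e / r_min = 237.00 / 0.6640 = 357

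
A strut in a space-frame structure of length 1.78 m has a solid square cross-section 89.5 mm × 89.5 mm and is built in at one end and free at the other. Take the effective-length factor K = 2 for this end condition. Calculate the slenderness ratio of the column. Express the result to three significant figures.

For a square r = a/√12 = 89.5/√12 = 25.84 mm
L_e = K·L = 2 × 1.78 m = 3.560 m = 3560.0 mm
λ = L_e / r_min = 3560.0 / 25.84 = 138

λ ≈ 138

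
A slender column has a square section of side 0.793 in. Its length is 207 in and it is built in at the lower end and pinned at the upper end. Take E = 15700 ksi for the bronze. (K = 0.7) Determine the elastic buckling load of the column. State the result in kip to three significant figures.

P_cr ≈ 0.243 kip

I = a⁴/12 = 0.793⁴/12 = 3.295×10^-2 in⁴
Effective length L_e = K·L = 0.7 × 207 = 144.9 in
P_cr = π²EI / L_e² = π² × 15700×10³ × 3.295×10^-2 / 144.9² = 243.2 lb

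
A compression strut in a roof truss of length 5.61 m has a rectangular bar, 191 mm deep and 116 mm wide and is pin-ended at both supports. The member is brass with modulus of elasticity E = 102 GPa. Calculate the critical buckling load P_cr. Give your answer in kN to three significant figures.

P_cr ≈ 795 kN

Buckling occurs about the weak axis: I_min = h·b³/12 with b = 116 mm (the shorter side).
I_min = 191×116³/12 = 2.484×10^7 mm⁴
I = 2.484×10^7 mm⁴ = 2.484×10^-5 m⁴
Effective length L_e = K·L = 1 × 5.61 = 5.610 m
P_cr = π²EI / L_e² = π² × 102×10⁹ × 2.484×10^-5 / 5.610² = 7.947×10^5 N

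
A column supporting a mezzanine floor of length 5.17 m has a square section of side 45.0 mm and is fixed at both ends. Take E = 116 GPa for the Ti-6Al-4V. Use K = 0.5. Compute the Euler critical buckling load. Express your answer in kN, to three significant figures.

P_cr ≈ 58.5 kN

I = a⁴/12 = 45.0⁴/12 = 3.417×10^5 mm⁴
I = 3.417×10^5 mm⁴ = 3.417×10^-7 m⁴
Effective length L_e = K·L = 0.5 × 5.17 = 2.585 m
P_cr = π²EI / L_e² = π² × 116×10⁹ × 3.417×10^-7 / 2.585² = 5.855×10^4 N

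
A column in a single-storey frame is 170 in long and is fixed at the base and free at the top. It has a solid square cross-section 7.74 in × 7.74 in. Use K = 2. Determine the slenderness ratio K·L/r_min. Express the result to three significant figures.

For a square r = a/√12 = 7.74/√12 = 2.234 in
L_e = K·L = 2 × 170 = 340.0 in
λ = L_e / r_min = 340.00 / 2.234 = 152

λ ≈ 152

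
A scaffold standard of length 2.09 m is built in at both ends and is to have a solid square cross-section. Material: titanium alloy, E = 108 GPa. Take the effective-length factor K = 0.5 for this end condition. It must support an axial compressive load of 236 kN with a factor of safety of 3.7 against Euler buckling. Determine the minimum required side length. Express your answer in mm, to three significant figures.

Required P_cr = n·P = 3.7 × 236 = 873.2 kN
L_e = K·L = 0.5 × 2.09 = 1.045 m
Required I = P_cr·L_e²/(π²E) = 8.732×10^5 × 1.045² / (π² × 1.08×10^11) = 8.946×10^-7 m⁴
I_req = 8.946×10^5 mm⁴
Solid square: I = a⁴/12  ⇒  a = (12I)^(1/4) = (12×8.946×10^5)^(1/4) = 57.2 mm

a ≈ 57.2 mm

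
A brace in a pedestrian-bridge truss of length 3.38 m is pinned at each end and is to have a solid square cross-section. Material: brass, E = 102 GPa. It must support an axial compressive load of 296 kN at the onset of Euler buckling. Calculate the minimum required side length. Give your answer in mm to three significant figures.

a ≈ 79.7 mm

L_e = K·L = 1 × 3.38 = 3.380 m
Required I = P_cr·L_e²/(π²E) = 2.960×10^5 × 3.380² / (π² × 1.02×10^11) = 3.359×10^-6 m⁴
I_req = 3.359×10^6 mm⁴
Solid square: I = a⁴/12  ⇒  a = (12I)^(1/4) = (12×3.359×10^6)^(1/4) = 79.7 mm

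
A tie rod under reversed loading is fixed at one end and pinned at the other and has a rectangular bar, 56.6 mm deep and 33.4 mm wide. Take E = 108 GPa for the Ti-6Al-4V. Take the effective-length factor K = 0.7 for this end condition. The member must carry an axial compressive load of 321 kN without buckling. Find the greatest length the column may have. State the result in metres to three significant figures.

Buckling occurs about the weak axis: I_min = h·b³/12 with b = 33.4 mm (the shorter side).
I_min = 56.6×33.4³/12 = 1.757×10^5 mm⁴
I = 1.757×10^-7 m⁴
At the buckling limit P_cr = P = 3.210×10^5 N
From P_cr = π²EI/(K·L)²:  L = (1/K)·√(π²EI/P_cr) = (1/0.7)·√(π²×1.08×10^11×1.757×10^-7/3.210×10^5)
L = 1.09 m

L_max ≈ 1.09 m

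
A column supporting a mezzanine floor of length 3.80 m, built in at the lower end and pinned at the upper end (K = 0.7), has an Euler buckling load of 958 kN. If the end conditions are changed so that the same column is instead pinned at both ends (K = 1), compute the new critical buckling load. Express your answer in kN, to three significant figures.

P_cr ∝ 1/K², so P_cr,new = P_cr,old × (K_old/K_new)² = 958 × (0.7/1)²
= 958 × 0.4900 = 469 kN

P_cr ≈ 469 kN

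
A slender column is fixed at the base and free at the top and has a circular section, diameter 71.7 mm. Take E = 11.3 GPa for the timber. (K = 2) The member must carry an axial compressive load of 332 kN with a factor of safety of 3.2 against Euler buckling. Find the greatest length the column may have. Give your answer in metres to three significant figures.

L_max ≈ 0.185 m

I = πd⁴/64 = π×71.7⁴/64 = 1.297×10^6 mm⁴
I = 1.297×10^-6 m⁴
Required critical load P_cr = n·P = 3.2 × 332 = 1062 kN = 1.062×10^6 N
From P_cr = π²EI/(K·L)²:  L = (1/K)·√(π²EI/P_cr) = (1/2)·√(π²×1.13×10^10×1.297×10^-6/1.062×10^6)
L = 0.185 m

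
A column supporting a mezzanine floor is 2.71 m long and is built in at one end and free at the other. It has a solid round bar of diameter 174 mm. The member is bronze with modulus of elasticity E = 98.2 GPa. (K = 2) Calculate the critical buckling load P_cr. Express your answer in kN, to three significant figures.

P_cr ≈ 1480 kN

I = πd⁴/64 = π×174⁴/64 = 4.500×10^7 mm⁴
I = 4.500×10^7 mm⁴ = 4.500×10^-5 m⁴
Effective length L_e = K·L = 2 × 2.71 = 5.420 m
P_cr = π²EI / L_e² = π² × 98.2×10⁹ × 4.500×10^-5 / 5.420² = 1.484×10^6 N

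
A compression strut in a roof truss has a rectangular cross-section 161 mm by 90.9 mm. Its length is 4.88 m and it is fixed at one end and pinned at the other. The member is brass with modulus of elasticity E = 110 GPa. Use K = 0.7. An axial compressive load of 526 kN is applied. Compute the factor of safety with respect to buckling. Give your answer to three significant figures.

n ≈ 1.78

Buckling occurs about the weak axis: I_min = h·b³/12 with b = 90.9 mm (the shorter side).
I_min = 161×90.9³/12 = 1.008×10^7 mm⁴
I = 1.008×10^7 mm⁴ = 1.008×10^-5 m⁴
Effective length L_e = K·L = 0.7 × 4.88 = 3.416 m
P_cr = π²EI / L_e² = π² × 110×10⁹ × 1.008×10^-5 / 3.416² = 9.375×10^5 N
Factor of safety n = P_cr / P = 937.55 / 526 = 1.78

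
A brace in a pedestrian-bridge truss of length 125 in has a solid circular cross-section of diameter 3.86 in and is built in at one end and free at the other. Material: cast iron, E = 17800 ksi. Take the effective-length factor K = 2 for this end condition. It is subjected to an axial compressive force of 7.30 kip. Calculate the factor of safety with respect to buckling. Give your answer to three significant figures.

n ≈ 4.20

I = πd⁴/64 = π×3.86⁴/64 = 10.90 in⁴
Effective length L_e = K·L = 2 × 125 = 250.0 in
P_cr = π²EI / L_e² = π² × 17800×10³ × 10.90 / 250.0² = 3.063×10^4 lb
Factor of safety n = P_cr / P = 30.631 / 7.30 = 4.20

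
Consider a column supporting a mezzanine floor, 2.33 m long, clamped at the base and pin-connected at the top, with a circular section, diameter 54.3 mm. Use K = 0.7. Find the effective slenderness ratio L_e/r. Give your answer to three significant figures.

λ ≈ 120

For a solid circle r = d/4 = 54.3/4 = 13.58 mm
L_e = K·L = 0.7 × 2.33 m = 1.631 m = 1631.0 mm
λ = L_e / r_min = 1631.0 / 13.58 = 120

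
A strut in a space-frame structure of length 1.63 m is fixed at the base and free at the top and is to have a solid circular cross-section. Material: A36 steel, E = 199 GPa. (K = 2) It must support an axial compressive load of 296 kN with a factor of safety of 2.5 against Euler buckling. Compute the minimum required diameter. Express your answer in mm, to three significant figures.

d ≈ 95.0 mm

Required P_cr = n·P = 2.5 × 296 = 740.0 kN
L_e = K·L = 2 × 1.63 = 3.260 m
Required I = P_cr·L_e²/(π²E) = 7.400×10^5 × 3.260² / (π² × 1.99×10^11) = 4.004×10^-6 m⁴
I_req = 4.004×10^6 mm⁴
Solid circle: I = πd⁴/64  ⇒  d = (64I/π)^(1/4) = (64×4.004×10^6/π)^(1/4) = 95.0 mm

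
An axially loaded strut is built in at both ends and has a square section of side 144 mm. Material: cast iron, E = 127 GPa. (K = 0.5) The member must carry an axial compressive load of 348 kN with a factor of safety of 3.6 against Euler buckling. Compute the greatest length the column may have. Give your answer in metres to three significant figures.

I = a⁴/12 = 144⁴/12 = 3.583×10^7 mm⁴
I = 3.583×10^-5 m⁴
Required critical load P_cr = n·P = 3.6 × 348 = 1253 kN = 1.253×10^6 N
From P_cr = π²EI/(K·L)²:  L = (1/K)·√(π²EI/P_cr) = (1/0.5)·√(π²×1.27×10^11×3.583×10^-5/1.253×10^6)
L = 12.0 m

L_max ≈ 12.0 m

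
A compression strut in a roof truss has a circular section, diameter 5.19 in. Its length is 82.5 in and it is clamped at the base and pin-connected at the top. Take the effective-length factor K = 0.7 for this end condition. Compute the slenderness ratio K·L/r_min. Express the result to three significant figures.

λ ≈ 44.5

For a solid circle r = d/4 = 5.19/4 = 1.298 in
L_e = K·L = 0.7 × 82.5 = 57.75 in
λ = L_e / r_min = 57.750 / 1.298 = 44.5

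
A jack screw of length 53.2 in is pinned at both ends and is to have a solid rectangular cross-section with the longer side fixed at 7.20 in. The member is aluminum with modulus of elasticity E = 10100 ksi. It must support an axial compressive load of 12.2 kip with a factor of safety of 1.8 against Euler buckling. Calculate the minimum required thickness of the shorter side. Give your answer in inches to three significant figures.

Required P_cr = n·P = 1.8 × 12.2 = 21.96 kip
L_e = K·L = 1 × 53.2 = 53.20 in
Required I = P_cr·L_e²/(π²E) = 2.196×10^4 × 53.20² / (π² × 1.01×10^7) = 0.6235 in⁴
Rectangle, weak axis: I_min = h·b³/12 with h = 7.20 in fixed  ⇒  b = (12I/h)^(1/3) = 1.01 in

b ≈ 1.01 in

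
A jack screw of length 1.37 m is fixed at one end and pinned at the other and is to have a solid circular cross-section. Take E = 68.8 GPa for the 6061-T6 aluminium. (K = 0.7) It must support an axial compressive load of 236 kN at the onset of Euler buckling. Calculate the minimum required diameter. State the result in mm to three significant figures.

L_e = K·L = 0.7 × 1.37 = 0.9590 m
Required I = P_cr·L_e²/(π²E) = 2.360×10^5 × 0.9590² / (π² × 6.88×10^10) = 3.196×10^-7 m⁴
I_req = 3.196×10^5 mm⁴
Solid circle: I = πd⁴/64  ⇒  d = (64I/π)^(1/4) = (64×3.196×10^5/π)^(1/4) = 50.5 mm

d ≈ 50.5 mm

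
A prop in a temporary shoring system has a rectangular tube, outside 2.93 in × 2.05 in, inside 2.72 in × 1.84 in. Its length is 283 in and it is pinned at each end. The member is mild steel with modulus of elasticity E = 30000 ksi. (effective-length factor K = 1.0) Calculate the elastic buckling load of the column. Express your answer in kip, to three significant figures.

Weak-axis I_min = (h_o·b_o³ − h_i·b_i³)/12 with b_o = 2.05, b_i = 1.840 in (shorter outer/inner sides).
I_min = (2.93×2.05³ − 2.720×1.840³)/12 = 0.6915 in⁴
Effective length L_e = K·L = 1 × 283 = 283.0 in
P_cr = π²EI / L_e² = π² × 30000×10³ × 0.6915 / 283.0² = 2.556×10^3 lb

P_cr ≈ 2.56 kip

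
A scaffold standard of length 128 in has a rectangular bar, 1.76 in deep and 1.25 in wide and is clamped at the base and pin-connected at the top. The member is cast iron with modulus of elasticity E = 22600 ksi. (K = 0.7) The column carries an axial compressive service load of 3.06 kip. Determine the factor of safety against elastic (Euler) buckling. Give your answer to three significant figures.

Buckling occurs about the weak axis: I_min = h·b³/12 with b = 1.25 in (the shorter side).
I_min = 1.76×1.25³/12 = 0.2865 in⁴
Effective length L_e = K·L = 0.7 × 128 = 89.60 in
P_cr = π²EI / L_e² = π² × 22600×10³ × 0.2865 / 89.60² = 7.959×10^3 lb
Factor of safety n = P_cr / P = 7.9589 / 3.06 = 2.60

n ≈ 2.60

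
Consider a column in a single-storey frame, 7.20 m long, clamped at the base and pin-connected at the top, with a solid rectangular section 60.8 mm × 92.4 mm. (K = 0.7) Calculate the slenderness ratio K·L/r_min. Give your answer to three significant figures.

λ ≈ 287

For a rectangle r_min = b/√12 = 60.8/√12 = 17.55 mm
L_e = K·L = 0.7 × 7.20 m = 5.040 m = 5040.0 mm
λ = L_e / r_min = 5040.0 / 17.55 = 287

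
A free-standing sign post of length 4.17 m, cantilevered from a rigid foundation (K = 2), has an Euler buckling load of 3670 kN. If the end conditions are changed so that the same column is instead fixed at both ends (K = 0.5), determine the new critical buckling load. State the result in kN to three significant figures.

P_cr ≈ 58700 kN

P_cr ∝ 1/K², so P_cr,new = P_cr,old × (K_old/K_new)² = 3670 × (2/0.5)²
= 3670 × 16.00 = 58700 kN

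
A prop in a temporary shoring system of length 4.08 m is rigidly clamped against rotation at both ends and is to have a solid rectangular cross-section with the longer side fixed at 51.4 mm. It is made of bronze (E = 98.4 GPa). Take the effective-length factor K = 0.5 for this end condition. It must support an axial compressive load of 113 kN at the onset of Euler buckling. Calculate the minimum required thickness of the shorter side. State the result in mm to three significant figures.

b ≈ 48.4 mm

L_e = K·L = 0.5 × 4.08 = 2.040 m
Required I = P_cr·L_e²/(π²E) = 1.130×10^5 × 2.040² / (π² × 9.84×10^10) = 4.842×10^-7 m⁴
I_req = 4.842×10^5 mm⁴
Rectangle, weak axis: I_min = h·b³/12 with h = 51.4 mm fixed  ⇒  b = (12I/h)^(1/3) = 48.4 mm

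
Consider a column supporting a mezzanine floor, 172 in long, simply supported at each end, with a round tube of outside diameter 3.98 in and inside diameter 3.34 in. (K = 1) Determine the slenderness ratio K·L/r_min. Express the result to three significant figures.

λ ≈ 132

d_o = 3.98 in, d_i = 3.34 in
I = π(d_o⁴ − d_i⁴)/64 = π(3.98⁴ − 3.340⁴)/64 = 6.208 in⁴
A = 3.679 in²;  r_min = √(I/A) = √(6.208/3.679) = 1.299 in
L_e = K·L = 1 × 172 = 172.0 in
λ = L_e / r_min = 172.00 / 1.299 = 132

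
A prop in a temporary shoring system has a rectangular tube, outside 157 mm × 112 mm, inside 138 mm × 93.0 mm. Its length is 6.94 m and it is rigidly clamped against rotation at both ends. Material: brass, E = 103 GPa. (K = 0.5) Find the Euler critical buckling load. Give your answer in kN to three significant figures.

P_cr ≈ 771 kN

Weak-axis I_min = (h_o·b_o³ − h_i·b_i³)/12 with b_o = 112, b_i = 93.00 mm (shorter outer/inner sides).
I_min = (157×112³ − 138.0×93.00³)/12 = 9.131×10^6 mm⁴
I = 9.131×10^6 mm⁴ = 9.131×10^-6 m⁴
Effective length L_e = K·L = 0.5 × 6.94 = 3.470 m
P_cr = π²EI / L_e² = π² × 103×10⁹ × 9.131×10^-6 / 3.470² = 7.709×10^5 N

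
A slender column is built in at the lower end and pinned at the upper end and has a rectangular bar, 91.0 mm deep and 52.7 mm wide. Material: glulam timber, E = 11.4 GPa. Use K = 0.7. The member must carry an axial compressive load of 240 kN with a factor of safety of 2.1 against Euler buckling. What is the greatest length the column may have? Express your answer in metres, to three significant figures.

L_max ≈ 0.711 m

Buckling occurs about the weak axis: I_min = h·b³/12 with b = 52.7 mm (the shorter side).
I_min = 91.0×52.7³/12 = 1.110×10^6 mm⁴
I = 1.110×10^-6 m⁴
Required critical load P_cr = n·P = 2.1 × 240 = 504.0 kN = 5.040×10^5 N
From P_cr = π²EI/(K·L)²:  L = (1/K)·√(π²EI/P_cr) = (1/0.7)·√(π²×1.14×10^10×1.110×10^-6/5.040×10^5)
L = 0.711 m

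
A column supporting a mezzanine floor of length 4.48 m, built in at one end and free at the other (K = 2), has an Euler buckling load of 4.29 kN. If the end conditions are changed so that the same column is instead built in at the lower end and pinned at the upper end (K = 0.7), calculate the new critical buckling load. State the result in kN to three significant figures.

P_cr ≈ 35.0 kN

P_cr ∝ 1/K², so P_cr,new = P_cr,old × (K_old/K_new)² = 4.29 × (2/0.7)²
= 4.29 × 8.163 = 35.0 kN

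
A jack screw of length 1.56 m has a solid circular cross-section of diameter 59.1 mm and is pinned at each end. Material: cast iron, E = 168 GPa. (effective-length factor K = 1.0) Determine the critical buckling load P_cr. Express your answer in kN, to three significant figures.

P_cr ≈ 408 kN

I = πd⁴/64 = π×59.1⁴/64 = 5.989×10^5 mm⁴
I = 5.989×10^5 mm⁴ = 5.989×10^-7 m⁴
Effective length L_e = K·L = 1 × 1.56 = 1.560 m
P_cr = π²EI / L_e² = π² × 168×10⁹ × 5.989×10^-7 / 1.560² = 4.080×10^5 N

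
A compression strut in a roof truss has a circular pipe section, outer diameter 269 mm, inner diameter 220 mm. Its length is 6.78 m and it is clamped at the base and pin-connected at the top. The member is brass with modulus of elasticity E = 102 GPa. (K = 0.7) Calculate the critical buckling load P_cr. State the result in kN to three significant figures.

d_o = 269 mm, d_i = 220 mm
I = π(d_o⁴ − d_i⁴)/64 = π(269⁴ − 220.0⁴)/64 = 1.420×10^8 mm⁴
I = 1.420×10^8 mm⁴ = 1.420×10^-4 m⁴
Effective length L_e = K·L = 0.7 × 6.78 = 4.746 m
P_cr = π²EI / L_e² = π² × 102×10⁹ × 1.420×10^-4 / 4.746² = 6.348×10^6 N

P_cr ≈ 6350 kN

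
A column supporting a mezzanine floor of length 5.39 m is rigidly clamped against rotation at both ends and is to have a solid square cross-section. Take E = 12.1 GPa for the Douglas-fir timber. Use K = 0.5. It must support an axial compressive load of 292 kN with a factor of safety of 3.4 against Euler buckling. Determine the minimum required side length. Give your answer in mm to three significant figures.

a ≈ 164 mm

Required P_cr = n·P = 3.4 × 292 = 992.8 kN
L_e = K·L = 0.5 × 5.39 = 2.695 m
Required I = P_cr·L_e²/(π²E) = 9.928×10^5 × 2.695² / (π² × 1.21×10^10) = 6.038×10^-5 m⁴
I_req = 6.038×10^7 mm⁴
Solid square: I = a⁴/12  ⇒  a = (12I)^(1/4) = (12×6.038×10^7)^(1/4) = 164 mm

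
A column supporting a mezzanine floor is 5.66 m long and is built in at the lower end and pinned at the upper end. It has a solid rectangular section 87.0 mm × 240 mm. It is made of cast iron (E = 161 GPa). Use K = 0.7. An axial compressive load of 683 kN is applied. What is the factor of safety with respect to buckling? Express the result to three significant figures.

n ≈ 1.95

Buckling occurs about the weak axis: I_min = h·b³/12 with b = 87.0 mm (the shorter side).
I_min = 240×87.0³/12 = 1.317×10^7 mm⁴
I = 1.317×10^7 mm⁴ = 1.317×10^-5 m⁴
Effective length L_e = K·L = 0.7 × 5.66 = 3.962 m
P_cr = π²EI / L_e² = π² × 161×10⁹ × 1.317×10^-5 / 3.962² = 1.333×10^6 N
Factor of safety n = P_cr / P = 1333.2 / 683 = 1.95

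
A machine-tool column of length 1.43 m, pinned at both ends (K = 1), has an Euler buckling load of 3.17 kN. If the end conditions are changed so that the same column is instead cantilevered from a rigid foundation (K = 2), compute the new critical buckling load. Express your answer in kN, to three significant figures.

P_cr ≈ 0.792 kN

P_cr ∝ 1/K², so P_cr,new = P_cr,old × (K_old/K_new)² = 3.17 × (1/2)²
= 3.17 × 0.2500 = 0.792 kN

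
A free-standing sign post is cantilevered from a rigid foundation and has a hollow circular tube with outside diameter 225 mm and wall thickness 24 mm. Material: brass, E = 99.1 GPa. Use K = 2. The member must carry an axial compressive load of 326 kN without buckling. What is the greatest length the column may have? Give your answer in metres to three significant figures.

Inner diameter d_i = 225 − 2×24 = 177.0 mm
I = π(d_o⁴ − d_i⁴)/64 = π(225⁴ − 177.0⁴)/64 = 7.763×10^7 mm⁴
I = 7.763×10^-5 m⁴
At the buckling limit P_cr = P = 3.260×10^5 N
From P_cr = π²EI/(K·L)²:  L = (1/K)·√(π²EI/P_cr) = (1/2)·√(π²×9.91×10^10×7.763×10^-5/3.260×10^5)
L = 7.63 m

L_max ≈ 7.63 m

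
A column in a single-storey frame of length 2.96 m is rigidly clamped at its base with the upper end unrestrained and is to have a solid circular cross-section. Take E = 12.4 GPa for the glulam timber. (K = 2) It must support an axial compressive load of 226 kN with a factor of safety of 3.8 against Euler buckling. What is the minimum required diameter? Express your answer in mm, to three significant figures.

Required P_cr = n·P = 3.8 × 226 = 858.8 kN
L_e = K·L = 2 × 2.96 = 5.920 m
Required I = P_cr·L_e²/(π²E) = 8.588×10^5 × 5.920² / (π² × 1.24×10^10) = 2.459×10^-4 m⁴
I_req = 2.459×10^8 mm⁴
Solid circle: I = πd⁴/64  ⇒  d = (64I/π)^(1/4) = (64×2.459×10^8/π)^(1/4) = 266 mm

d ≈ 266 mm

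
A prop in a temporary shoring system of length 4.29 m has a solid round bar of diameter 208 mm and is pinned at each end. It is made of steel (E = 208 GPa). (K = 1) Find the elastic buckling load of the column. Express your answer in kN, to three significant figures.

I = πd⁴/64 = π×208⁴/64 = 9.188×10^7 mm⁴
I = 9.188×10^7 mm⁴ = 9.188×10^-5 m⁴
Effective length L_e = K·L = 1 × 4.29 = 4.290 m
P_cr = π²EI / L_e² = π² × 208×10⁹ × 9.188×10^-5 / 4.290² = 1.025×10^7 N

P_cr ≈ 10200 kN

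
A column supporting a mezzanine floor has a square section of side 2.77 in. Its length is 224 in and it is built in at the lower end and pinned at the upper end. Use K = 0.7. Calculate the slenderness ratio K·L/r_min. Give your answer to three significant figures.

For a square r = a/√12 = 2.77/√12 = 0.7996 in
L_e = K·L = 0.7 × 224 = 156.8 in
λ = L_e / r_min = 156.80 / 0.7996 = 196

λ ≈ 196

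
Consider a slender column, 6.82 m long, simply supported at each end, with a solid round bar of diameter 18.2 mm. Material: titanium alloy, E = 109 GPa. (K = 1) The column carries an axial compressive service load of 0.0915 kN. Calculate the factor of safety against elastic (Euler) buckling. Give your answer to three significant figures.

I = πd⁴/64 = π×18.2⁴/64 = 5.386×10^3 mm⁴
I = 5.386×10^3 mm⁴ = 5.386×10^-9 m⁴
Effective length L_e = K·L = 1 × 6.82 = 6.820 m
P_cr = π²EI / L_e² = π² × 109×10⁹ × 5.386×10^-9 / 6.820² = 124.6 N
Factor of safety n = P_cr / P = 0.12457 / 0.0915 = 1.36

n ≈ 1.36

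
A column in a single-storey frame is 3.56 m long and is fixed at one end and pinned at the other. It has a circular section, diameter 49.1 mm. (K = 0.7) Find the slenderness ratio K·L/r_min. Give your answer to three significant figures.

λ ≈ 203

For a solid circle r = d/4 = 49.1/4 = 12.28 mm
L_e = K·L = 0.7 × 3.56 m = 2.492 m = 2492.0 mm
λ = L_e / r_min = 2492.0 / 12.28 = 203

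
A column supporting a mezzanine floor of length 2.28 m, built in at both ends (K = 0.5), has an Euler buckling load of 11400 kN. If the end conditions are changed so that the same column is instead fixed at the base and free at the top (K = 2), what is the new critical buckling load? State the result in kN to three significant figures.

P_cr ∝ 1/K², so P_cr,new = P_cr,old × (K_old/K_new)² = 11400 × (0.5/2)²
= 11400 × 0.06250 = 712 kN

P_cr ≈ 712 kN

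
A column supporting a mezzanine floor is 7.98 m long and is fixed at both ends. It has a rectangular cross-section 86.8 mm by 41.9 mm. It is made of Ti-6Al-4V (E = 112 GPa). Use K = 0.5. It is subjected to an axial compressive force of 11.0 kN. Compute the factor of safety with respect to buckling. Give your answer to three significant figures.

Buckling occurs about the weak axis: I_min = h·b³/12 with b = 41.9 mm (the shorter side).
I_min = 86.8×41.9³/12 = 5.321×10^5 mm⁴
I = 5.321×10^5 mm⁴ = 5.321×10^-7 m⁴
Effective length L_e = K·L = 0.5 × 7.98 = 3.990 m
P_cr = π²EI / L_e² = π² × 112×10⁹ × 5.321×10^-7 / 3.990² = 3.694×10^4 N
Factor of safety n = P_cr / P = 36.945 / 11.0 = 3.36

n ≈ 3.36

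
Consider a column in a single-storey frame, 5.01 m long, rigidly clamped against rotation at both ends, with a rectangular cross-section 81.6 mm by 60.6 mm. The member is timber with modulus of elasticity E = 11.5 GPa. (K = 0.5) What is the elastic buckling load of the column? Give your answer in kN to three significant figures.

Buckling occurs about the weak axis: I_min = h·b³/12 with b = 60.6 mm (the shorter side).
I_min = 81.6×60.6³/12 = 1.513×10^6 mm⁴
I = 1.513×10^6 mm⁴ = 1.513×10^-6 m⁴
Effective length L_e = K·L = 0.5 × 5.01 = 2.505 m
P_cr = π²EI / L_e² = π² × 11.5×10⁹ × 1.513×10^-6 / 2.505² = 2.737×10^4 N

P_cr ≈ 27.4 kN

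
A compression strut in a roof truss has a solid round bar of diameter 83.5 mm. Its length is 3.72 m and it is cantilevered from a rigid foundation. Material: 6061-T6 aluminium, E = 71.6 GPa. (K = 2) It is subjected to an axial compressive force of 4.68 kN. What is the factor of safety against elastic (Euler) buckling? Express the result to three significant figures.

I = πd⁴/64 = π×83.5⁴/64 = 2.386×10^6 mm⁴
I = 2.386×10^6 mm⁴ = 2.386×10^-6 m⁴
Effective length L_e = K·L = 2 × 3.72 = 7.440 m
P_cr = π²EI / L_e² = π² × 71.6×10⁹ × 2.386×10^-6 / 7.440² = 3.046×10^4 N
Factor of safety n = P_cr / P = 30.464 / 4.68 = 6.51

n ≈ 6.51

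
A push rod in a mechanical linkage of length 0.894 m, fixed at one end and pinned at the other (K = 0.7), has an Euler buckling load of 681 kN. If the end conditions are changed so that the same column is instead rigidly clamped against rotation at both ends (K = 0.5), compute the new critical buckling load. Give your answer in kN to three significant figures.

P_cr ≈ 1330 kN

P_cr ∝ 1/K², so P_cr,new = P_cr,old × (K_old/K_new)² = 681 × (0.7/0.5)²
= 681 × 1.960 = 1330 kN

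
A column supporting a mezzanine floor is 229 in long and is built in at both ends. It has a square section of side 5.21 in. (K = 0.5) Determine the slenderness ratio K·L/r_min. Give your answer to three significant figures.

λ ≈ 76.1

For a square r = a/√12 = 5.21/√12 = 1.504 in
L_e = K·L = 0.5 × 229 = 114.5 in
λ = L_e / r_min = 114.50 / 1.504 = 76.1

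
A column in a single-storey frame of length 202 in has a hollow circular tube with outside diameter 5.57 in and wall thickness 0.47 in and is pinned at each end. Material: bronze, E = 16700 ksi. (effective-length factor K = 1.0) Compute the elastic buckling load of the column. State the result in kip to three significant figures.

Inner diameter d_i = 5.57 − 2×0.47 = 4.630 in
I = π(d_o⁴ − d_i⁴)/64 = π(5.57⁴ − 4.630⁴)/64 = 24.69 in⁴
Effective length L_e = K·L = 1 × 202 = 202.0 in
P_cr = π²EI / L_e² = π² × 16700×10³ × 24.69 / 202.0² = 9.974×10^4 lb

P_cr ≈ 99.7 kip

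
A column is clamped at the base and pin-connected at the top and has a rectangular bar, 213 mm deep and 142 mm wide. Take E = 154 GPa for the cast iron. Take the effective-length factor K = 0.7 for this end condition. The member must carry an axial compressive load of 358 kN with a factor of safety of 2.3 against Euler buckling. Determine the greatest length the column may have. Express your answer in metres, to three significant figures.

L_max ≈ 13.8 m

Buckling occurs about the weak axis: I_min = h·b³/12 with b = 142 mm (the shorter side).
I_min = 213×142³/12 = 5.082×10^7 mm⁴
I = 5.082×10^-5 m⁴
Required critical load P_cr = n·P = 2.3 × 358 = 823.4 kN = 8.234×10^5 N
From P_cr = π²EI/(K·L)²:  L = (1/K)·√(π²EI/P_cr) = (1/0.7)·√(π²×1.54×10^11×5.082×10^-5/8.234×10^5)
L = 13.8 m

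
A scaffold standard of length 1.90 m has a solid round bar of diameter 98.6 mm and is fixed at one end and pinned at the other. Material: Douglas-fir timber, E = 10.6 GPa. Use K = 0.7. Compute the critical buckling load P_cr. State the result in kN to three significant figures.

P_cr ≈ 274 kN

I = πd⁴/64 = π×98.6⁴/64 = 4.640×10^6 mm⁴
I = 4.640×10^6 mm⁴ = 4.640×10^-6 m⁴
Effective length L_e = K·L = 0.7 × 1.90 = 1.330 m
P_cr = π²EI / L_e² = π² × 10.6×10⁹ × 4.640×10^-6 / 1.330² = 2.744×10^5 N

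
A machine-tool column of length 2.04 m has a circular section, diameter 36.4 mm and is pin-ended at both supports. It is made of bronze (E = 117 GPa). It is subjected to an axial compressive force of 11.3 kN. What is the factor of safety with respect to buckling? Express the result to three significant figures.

n ≈ 2.12

I = πd⁴/64 = π×36.4⁴/64 = 8.617×10^4 mm⁴
I = 8.617×10^4 mm⁴ = 8.617×10^-8 m⁴
Effective length L_e = K·L = 1 × 2.04 = 2.040 m
P_cr = π²EI / L_e² = π² × 117×10⁹ × 8.617×10^-8 / 2.040² = 2.391×10^4 N
Factor of safety n = P_cr / P = 23.911 / 11.3 = 2.12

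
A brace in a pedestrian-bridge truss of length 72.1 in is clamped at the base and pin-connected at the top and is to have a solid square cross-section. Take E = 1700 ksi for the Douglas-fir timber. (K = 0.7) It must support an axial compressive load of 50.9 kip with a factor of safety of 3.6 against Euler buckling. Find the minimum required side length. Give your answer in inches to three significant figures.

Required P_cr = n·P = 3.6 × 50.9 = 183.2 kip
L_e = K·L = 0.7 × 72.1 = 50.47 in
Required I = P_cr·L_e²/(π²E) = 1.832×10^5 × 50.47² / (π² × 1.70×10^6) = 27.82 in⁴
Solid square: I = a⁴/12  ⇒  a = (12I)^(1/4) = (12×27.82)^(1/4) = 4.27 in

a ≈ 4.27 in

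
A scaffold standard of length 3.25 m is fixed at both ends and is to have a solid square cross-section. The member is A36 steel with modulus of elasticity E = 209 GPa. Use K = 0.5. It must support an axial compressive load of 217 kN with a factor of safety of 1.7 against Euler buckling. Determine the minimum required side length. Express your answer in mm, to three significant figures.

Required P_cr = n·P = 1.7 × 217 = 368.9 kN
L_e = K·L = 0.5 × 3.25 = 1.625 m
Required I = P_cr·L_e²/(π²E) = 3.689×10^5 × 1.625² / (π² × 2.09×10^11) = 4.722×10^-7 m⁴
I_req = 4.722×10^5 mm⁴
Solid square: I = a⁴/12  ⇒  a = (12I)^(1/4) = (12×4.722×10^5)^(1/4) = 48.8 mm

a ≈ 48.8 mm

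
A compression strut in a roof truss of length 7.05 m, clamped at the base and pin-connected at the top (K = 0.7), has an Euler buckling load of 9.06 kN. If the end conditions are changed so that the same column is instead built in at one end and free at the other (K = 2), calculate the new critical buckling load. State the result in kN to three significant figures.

P_cr ∝ 1/K², so P_cr,new = P_cr,old × (K_old/K_new)² = 9.06 × (0.7/2)²
= 9.06 × 0.1225 = 1.11 kN

P_cr ≈ 1.11 kN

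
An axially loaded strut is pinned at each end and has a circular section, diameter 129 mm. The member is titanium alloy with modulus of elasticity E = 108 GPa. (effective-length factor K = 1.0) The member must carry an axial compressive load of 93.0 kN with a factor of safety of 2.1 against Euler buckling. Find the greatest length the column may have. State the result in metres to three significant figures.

I = πd⁴/64 = π×129⁴/64 = 1.359×10^7 mm⁴
I = 1.359×10^-5 m⁴
Required critical load P_cr = n·P = 2.1 × 93.0 = 195.3 kN = 1.953×10^5 N
From P_cr = π²EI/(K·L)²:  L = (1/K)·√(π²EI/P_cr) = (1/1)·√(π²×1.08×10^11×1.359×10^-5/1.953×10^5)
L = 8.61 m

L_max ≈ 8.61 m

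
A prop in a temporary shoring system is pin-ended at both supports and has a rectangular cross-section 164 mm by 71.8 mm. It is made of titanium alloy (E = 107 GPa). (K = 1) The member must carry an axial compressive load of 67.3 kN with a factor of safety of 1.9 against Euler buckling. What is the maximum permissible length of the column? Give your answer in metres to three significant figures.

L_max ≈ 6.46 m

Buckling occurs about the weak axis: I_min = h·b³/12 with b = 71.8 mm (the shorter side).
I_min = 164×71.8³/12 = 5.059×10^6 mm⁴
I = 5.059×10^-6 m⁴
Required critical load P_cr = n·P = 1.9 × 67.3 = 127.9 kN = 1.279×10^5 N
From P_cr = π²EI/(K·L)²:  L = (1/K)·√(π²EI/P_cr) = (1/1)·√(π²×1.07×10^11×5.059×10^-6/1.279×10^5)
L = 6.46 m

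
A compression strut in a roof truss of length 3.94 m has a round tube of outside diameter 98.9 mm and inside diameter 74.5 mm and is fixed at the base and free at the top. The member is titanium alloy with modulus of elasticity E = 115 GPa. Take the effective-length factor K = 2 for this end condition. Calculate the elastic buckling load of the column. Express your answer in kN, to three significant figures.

d_o = 98.9 mm, d_i = 74.5 mm
I = π(d_o⁴ − d_i⁴)/64 = π(98.9⁴ − 74.50⁴)/64 = 3.184×10^6 mm⁴
I = 3.184×10^6 mm⁴ = 3.184×10^-6 m⁴
Effective length L_e = K·L = 2 × 3.94 = 7.880 m
P_cr = π²EI / L_e² = π² × 115×10⁹ × 3.184×10^-6 / 7.880² = 5.820×10^4 N

P_cr ≈ 58.2 kN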